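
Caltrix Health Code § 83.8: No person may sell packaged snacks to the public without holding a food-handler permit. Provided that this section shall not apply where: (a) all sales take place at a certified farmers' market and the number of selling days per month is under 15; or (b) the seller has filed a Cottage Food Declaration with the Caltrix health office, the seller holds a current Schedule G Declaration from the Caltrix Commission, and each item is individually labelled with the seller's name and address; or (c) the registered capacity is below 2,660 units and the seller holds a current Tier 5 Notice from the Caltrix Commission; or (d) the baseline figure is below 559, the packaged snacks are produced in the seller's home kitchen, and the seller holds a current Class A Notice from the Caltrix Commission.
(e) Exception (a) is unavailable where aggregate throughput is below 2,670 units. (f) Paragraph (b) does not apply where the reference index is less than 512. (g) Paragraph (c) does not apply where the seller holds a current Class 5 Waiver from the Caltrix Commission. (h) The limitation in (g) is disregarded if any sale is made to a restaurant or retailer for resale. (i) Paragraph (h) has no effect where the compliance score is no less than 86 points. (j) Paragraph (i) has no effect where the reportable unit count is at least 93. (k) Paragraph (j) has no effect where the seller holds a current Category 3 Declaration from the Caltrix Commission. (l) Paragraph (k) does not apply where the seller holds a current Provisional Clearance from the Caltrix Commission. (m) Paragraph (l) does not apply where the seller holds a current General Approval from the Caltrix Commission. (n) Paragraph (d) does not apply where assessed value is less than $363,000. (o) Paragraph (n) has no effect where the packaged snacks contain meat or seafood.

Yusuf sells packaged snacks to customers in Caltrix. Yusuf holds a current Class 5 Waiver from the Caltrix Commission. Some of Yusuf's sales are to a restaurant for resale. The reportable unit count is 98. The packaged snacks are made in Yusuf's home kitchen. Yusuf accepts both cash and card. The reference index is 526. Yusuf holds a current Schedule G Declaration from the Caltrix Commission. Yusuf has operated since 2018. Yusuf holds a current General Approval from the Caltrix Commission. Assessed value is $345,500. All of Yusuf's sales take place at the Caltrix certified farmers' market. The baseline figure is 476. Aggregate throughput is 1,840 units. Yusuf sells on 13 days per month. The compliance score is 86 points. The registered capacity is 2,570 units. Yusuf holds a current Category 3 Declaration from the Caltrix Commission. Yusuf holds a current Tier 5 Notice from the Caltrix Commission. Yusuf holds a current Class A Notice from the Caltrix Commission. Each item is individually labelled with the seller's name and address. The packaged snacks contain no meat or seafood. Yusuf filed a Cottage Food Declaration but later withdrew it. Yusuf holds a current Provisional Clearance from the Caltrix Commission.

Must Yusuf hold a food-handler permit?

Exception (a)'s conditions are all satisfied: all sales are at a certified farmers' market; the number of selling days per month is 13, under the 15 limit. But applying paragraph (e): (e) operates against (a): aggregate throughput is 1,840 units, below the 2,670 units limit. So (a) is unavailable.
Exception (b) requires that the seller has filed a Cottage Food Declaration with the Caltrix health office; but the Cottage Food Declaration was withdrawn, so (b) is unavailable.
Exception (c) is satisfied on its face — the registered capacity is 2,570 units, below the 2,660 units limit; a current Tier 5 Notice is held. But applying paragraphs (g)–(m): (g) applies — a current Class 5 Waiver is held. (h) operates (some sales are to a restaurant for resale), but is displaced by (i): (i) operates against (h): the compliance score is 86 points, meeting the 86 points threshold. (j) would limit (i) — the reportable unit count is 98, meeting the 93 threshold — but (k) sets (j) aside: (k) operates — a current Category 3 Declaration is held. (l) operates (a current Provisional Clearance is held), but yields to (m): (m) is triggered — a current General Approval is held. (c) is therefore removed.
Exception (d)'s conditions are all satisfied: the baseline figure is 476, below the 559 limit; the packaged snacks are home-kitchen produced; a current Class A Notice is held. Turning to paragraphs (n)–(o): (n) applies — assessed value is $345,500, less than the $363,000 limit. (o) does not operate here (the packaged snacks contain no meat or seafood), so (n) stands. Exception (d) does not apply.
No exception is made out. Yusuf falls within the general rule.

Yes — Yusuf must hold a food-handler permit.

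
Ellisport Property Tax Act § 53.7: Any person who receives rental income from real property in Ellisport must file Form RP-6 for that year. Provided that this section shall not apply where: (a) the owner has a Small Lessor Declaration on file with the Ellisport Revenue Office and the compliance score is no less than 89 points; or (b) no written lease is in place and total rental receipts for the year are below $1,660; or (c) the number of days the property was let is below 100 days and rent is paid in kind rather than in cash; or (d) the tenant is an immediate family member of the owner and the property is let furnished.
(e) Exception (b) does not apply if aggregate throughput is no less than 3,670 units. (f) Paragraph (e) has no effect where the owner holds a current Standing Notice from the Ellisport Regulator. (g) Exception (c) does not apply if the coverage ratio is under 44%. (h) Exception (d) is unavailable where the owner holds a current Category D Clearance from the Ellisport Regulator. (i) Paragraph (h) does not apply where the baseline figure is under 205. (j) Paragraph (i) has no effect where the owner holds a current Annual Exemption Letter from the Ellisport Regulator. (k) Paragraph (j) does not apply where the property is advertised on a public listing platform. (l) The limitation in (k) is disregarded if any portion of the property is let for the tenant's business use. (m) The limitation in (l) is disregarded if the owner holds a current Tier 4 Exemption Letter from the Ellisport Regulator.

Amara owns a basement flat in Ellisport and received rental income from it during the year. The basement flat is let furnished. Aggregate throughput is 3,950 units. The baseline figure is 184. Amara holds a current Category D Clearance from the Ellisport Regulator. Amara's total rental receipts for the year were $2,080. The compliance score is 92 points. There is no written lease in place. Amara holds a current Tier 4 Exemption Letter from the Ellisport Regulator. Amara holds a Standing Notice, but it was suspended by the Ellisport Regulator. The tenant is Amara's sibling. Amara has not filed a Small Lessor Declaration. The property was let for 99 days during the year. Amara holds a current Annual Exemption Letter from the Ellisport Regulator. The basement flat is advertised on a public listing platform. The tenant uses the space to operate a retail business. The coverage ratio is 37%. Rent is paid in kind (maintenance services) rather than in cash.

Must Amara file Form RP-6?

Exception (a) fails — no Small Lessor Declaration is on file.
Exception (b) requires that total rental receipts for the year are below $1,660; but total rental receipts for the year are $2,080, not below $1,660, so (b) is unavailable.
Exception (c) is satisfied on its face — the number of days the property was let is 99 days, below the 100 days limit; rent is paid in kind. However, paragraph (g) must be considered: (g) operates against (c): the coverage ratio is 37%, under the 44% limit. (c) is therefore removed.
Exception (d): the tenant is an immediate family member; the property is let furnished — every condition holds. Under paragraphs (h)–(m): (h) would limit (d) — a current Category D Clearance is held — but (i) sets (h) aside: (i) operates against (h): the baseline figure is 184, under the 205 limit. (j) would limit (i) — a current Annual Exemption Letter is held — but (k) sets (j) aside: (k) operates against (j): the property is publicly advertised. (l) would limit (k) — the space is let for business use — but (m) sets (l) aside: (m) operates against (l): a current Tier 4 Exemption Letter is held. So (d) applies.

No — exception (d) applies; Amara is not required to file Form RP-6.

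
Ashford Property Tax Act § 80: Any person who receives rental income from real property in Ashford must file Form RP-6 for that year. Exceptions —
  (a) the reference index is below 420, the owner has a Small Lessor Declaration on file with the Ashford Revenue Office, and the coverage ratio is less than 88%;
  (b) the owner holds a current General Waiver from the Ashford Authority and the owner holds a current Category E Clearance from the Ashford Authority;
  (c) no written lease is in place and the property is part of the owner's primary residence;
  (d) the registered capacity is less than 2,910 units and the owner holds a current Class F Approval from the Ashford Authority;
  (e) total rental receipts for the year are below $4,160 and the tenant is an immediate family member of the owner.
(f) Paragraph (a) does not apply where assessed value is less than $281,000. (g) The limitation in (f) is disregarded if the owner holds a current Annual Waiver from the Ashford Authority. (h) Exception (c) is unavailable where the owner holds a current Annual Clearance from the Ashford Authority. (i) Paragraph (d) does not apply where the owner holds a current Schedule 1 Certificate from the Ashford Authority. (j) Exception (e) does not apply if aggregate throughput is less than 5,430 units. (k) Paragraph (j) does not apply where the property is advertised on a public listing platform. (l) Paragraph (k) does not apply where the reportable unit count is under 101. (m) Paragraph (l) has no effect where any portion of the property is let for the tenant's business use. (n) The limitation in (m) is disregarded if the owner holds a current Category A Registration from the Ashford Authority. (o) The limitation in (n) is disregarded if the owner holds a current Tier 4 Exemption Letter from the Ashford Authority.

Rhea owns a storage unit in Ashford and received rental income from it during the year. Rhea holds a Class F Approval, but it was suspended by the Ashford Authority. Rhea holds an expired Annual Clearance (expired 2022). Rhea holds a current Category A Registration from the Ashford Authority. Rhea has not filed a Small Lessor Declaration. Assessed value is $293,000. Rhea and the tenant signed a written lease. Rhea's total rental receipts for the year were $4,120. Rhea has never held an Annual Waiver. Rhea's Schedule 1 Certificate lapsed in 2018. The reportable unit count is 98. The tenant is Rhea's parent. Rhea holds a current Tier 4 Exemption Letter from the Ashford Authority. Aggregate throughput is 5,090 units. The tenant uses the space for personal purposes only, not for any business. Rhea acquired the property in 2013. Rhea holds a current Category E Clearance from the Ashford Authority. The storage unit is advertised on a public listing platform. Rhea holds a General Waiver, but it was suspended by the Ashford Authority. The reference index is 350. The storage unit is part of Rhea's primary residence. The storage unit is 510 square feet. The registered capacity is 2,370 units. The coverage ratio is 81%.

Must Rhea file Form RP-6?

Yes — Rhea must file Form RP-6.

Exception (a) requires that the owner has a Small Lessor Declaration on file with the Ashford Revenue Office; but no Small Lessor Declaration is on file, so (a) is unavailable.
Exception (b) requires that the owner holds a current General Waiver from the Ashford Authority; but there is no General Waiver in force, so (b) is unavailable.
Exception (c) fails — a written lease is in place.
Exception (d) does not apply: no current Class F Approval is held.
Exception (e) is satisfied on its face — total rental receipts for the year are $4,120, below the $4,160 limit; the tenant is an immediate family member. But applying paragraphs (j)–(o): (j) operates against (e): aggregate throughput is 5,090 units, less than the 5,430 units limit. (k) is triggered (the property is publicly advertised), but is overridden by (l): (l) operates — the reportable unit count is 98, under the 101 limit. (m) is not triggered (the space is used for personal purposes only), so (l) stands. Exception (e) does not apply.
No exception applies. The general rule governs.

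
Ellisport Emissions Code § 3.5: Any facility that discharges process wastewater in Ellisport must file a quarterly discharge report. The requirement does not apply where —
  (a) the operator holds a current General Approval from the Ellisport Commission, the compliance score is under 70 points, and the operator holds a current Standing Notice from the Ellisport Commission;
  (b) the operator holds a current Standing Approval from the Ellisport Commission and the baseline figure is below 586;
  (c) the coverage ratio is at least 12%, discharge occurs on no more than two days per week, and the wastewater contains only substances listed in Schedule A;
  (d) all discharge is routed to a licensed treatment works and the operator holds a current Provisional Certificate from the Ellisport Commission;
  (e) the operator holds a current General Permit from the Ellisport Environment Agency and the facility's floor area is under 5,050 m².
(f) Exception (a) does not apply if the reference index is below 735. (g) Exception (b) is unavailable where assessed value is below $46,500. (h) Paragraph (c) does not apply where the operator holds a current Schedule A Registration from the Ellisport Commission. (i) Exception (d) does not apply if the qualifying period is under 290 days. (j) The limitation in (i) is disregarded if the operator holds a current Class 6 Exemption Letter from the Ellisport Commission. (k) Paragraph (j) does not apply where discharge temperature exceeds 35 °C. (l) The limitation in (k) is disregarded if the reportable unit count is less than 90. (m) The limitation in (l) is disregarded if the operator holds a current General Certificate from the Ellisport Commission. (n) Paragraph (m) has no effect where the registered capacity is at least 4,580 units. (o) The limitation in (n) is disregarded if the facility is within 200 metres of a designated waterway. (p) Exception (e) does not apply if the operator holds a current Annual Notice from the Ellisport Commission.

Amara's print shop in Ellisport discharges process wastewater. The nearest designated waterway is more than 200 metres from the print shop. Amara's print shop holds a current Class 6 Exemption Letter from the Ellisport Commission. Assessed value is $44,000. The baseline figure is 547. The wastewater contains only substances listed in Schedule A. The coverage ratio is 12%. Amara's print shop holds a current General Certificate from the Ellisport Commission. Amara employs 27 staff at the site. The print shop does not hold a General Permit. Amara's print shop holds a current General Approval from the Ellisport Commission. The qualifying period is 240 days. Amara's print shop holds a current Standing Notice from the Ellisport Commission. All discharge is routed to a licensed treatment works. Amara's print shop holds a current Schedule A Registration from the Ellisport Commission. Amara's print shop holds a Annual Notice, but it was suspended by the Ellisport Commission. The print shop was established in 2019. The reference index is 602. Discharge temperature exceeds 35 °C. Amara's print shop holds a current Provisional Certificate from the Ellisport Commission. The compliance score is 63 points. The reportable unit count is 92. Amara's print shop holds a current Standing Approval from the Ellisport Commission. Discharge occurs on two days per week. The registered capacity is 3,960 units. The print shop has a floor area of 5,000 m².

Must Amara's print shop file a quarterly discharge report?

Exception (a): a current General Approval is held; the compliance score is 63 points, under the 70 points limit; a current Standing Notice is held — every condition holds. But: (f) applies — the reference index is 602, below the 735 limit. So (a) is unavailable.
All of (b)'s requirements are met (a current Standing Approval is held; the baseline figure is 547, below the 586 limit). But: (g) operates — assessed value is $44,000, below the $46,500 limit. So (b) is unavailable.
Exception (c)'s conditions are all satisfied: the coverage ratio is 12%, meeting the 12% threshold; discharge occurs on no more than two days per week; the wastewater is Schedule-A-only. Turning to paragraph (h): (h) operates against (c): a current Schedule A Registration is held. So (c) is unavailable.
Exception (d)'s conditions are all satisfied: discharge is routed to a licensed treatment works; a current Provisional Certificate is held. But: (i) operates — the qualifying period is 240 days, under the 290 days limit. (j) operates (a current Class 6 Exemption Letter is held), but is set aside by (k): (k) applies — discharge temperature exceeds 35 °C. (l), which would lift (k), is not engaged — the reportable unit count is 92, not less than 90. Exception (d) does not apply.
Exception (e) fails — no General Permit is held.
Every exception is unavailable, so the rule governs.

Yes — Amara's print shop must file a quarterly discharge report.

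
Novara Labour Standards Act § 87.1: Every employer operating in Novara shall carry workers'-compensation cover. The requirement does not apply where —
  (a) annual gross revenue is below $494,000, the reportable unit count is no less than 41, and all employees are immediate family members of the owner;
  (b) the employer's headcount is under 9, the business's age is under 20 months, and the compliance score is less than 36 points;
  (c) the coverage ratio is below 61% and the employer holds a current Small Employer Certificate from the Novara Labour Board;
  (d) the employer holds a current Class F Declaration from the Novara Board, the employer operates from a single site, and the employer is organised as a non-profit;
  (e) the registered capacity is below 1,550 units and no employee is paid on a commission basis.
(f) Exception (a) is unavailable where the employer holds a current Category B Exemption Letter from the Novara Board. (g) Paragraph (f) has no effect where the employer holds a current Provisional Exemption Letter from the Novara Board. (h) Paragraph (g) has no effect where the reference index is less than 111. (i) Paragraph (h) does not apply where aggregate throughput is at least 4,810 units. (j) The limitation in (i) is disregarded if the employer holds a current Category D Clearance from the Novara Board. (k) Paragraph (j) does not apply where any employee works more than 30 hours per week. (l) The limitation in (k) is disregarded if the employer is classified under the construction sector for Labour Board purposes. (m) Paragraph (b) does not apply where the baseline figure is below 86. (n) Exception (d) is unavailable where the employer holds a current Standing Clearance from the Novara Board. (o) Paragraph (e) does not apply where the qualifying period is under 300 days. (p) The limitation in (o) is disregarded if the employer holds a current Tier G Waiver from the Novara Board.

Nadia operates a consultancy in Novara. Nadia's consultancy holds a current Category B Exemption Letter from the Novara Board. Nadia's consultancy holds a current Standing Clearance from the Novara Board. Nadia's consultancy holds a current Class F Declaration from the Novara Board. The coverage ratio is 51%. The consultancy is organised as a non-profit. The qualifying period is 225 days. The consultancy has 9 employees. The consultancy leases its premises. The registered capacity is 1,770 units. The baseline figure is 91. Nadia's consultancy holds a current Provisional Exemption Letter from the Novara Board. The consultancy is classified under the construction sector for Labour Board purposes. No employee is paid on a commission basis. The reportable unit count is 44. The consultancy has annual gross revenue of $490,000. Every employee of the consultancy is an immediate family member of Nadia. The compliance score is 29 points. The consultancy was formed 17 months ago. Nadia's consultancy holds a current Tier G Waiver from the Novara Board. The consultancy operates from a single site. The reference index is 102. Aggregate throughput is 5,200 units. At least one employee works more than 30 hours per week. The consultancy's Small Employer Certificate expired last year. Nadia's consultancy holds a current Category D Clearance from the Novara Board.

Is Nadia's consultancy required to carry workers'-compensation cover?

Yes — Nadia's consultancy must carry workers'-compensation cover.

All of (a)'s requirements are met (annual gross revenue is $490,000, below the $494,000 limit; the reportable unit count is 44, meeting the 41 threshold; every employee is an immediate family member). However, paragraphs (f)–(l) must be considered: (f) operates — a current Category B Exemption Letter is held. (g) is triggered (a current Provisional Exemption Letter is held), but is overridden by (h): (h) operates against (g): the reference index is 102, less than the 111 limit. (i) is engaged (aggregate throughput is 5,200 units, meeting the 4,810 units threshold), but is displaced by (j): (j) operates against (i): a current Category D Clearance is held. (k) would limit (j) — at least one employee exceeds 30 hours/week — but (l) sets (k) aside: (l) operates against (k): the consultancy is classified under the construction sector. Exception (a) does not apply.
Exception (b) requires that the employer's headcount is under 9; but the employer's headcount is 9, not under 9, so (b) is unavailable.
Exception (c) requires that the employer holds a current Small Employer Certificate from the Novara Labour Board; but the Small Employer Certificate has expired, so (c) is unavailable.
Exception (d): a current Class F Declaration is held; the employer operates from a single site; the employer is a non-profit — every condition holds. But applying paragraph (n): (n) operates against (d): a current Standing Clearance is held. So (d) is unavailable.
Exception (e) requires that the registered capacity is below 1,550 units; but the registered capacity is 1,770 units, not below 1,550 units, so (e) is unavailable.
Every exception is unavailable, so the rule governs.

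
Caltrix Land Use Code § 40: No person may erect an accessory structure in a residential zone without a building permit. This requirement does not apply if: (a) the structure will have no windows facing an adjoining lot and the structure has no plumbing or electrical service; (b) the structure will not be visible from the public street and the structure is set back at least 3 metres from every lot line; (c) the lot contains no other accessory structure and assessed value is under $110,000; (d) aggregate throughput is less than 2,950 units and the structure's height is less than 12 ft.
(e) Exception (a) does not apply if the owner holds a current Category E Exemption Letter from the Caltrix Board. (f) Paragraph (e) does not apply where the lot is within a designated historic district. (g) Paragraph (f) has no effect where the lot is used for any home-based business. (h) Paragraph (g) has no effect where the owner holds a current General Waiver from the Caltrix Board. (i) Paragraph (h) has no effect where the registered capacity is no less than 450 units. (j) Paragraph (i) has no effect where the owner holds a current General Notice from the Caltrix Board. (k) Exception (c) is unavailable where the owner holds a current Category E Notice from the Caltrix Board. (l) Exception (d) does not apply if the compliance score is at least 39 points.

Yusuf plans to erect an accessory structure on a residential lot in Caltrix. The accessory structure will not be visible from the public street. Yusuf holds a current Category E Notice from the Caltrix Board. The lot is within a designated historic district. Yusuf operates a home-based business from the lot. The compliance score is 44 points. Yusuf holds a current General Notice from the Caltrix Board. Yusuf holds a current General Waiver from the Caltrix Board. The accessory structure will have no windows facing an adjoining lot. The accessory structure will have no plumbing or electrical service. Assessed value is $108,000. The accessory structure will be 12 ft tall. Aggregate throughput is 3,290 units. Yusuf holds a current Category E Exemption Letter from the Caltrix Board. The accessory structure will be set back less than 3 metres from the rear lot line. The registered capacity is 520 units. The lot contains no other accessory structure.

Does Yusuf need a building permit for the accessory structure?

All of (a)'s requirements are met (no windows face an adjoining lot; there is no plumbing or electrical service). Under paragraphs (e)–(j): (e) would limit (a) — a current Category E Exemption Letter is held — but (f) sets (e) aside: (f) is engaged — the lot is in a historic district. (g) would limit (f) — a home-based business operates on the lot — but (h) sets (g) aside: (h) operates against (g): a current General Waiver is held. (i) is engaged (the registered capacity is 520 units, meeting the 450 units threshold), but is displaced by (j): (j) applies — a current General Notice is held. Exception (a) stands.
Exception (b) requires that the structure is set back at least 3 metres from every lot line; but the rear setback is under 3 m, so (b) is unavailable.
All of (c)'s requirements are met (the lot has no other accessory structure; assessed value is $108,000, under the $110,000 limit). However, paragraph (k) must be considered: (k) applies — a current Category E Notice is held. Exception (c) does not apply.
Exception (d) requires that aggregate throughput is less than 2,950 units; but aggregate throughput is 3,290 units, not less than 2,950 units, so (d) is unavailable.

No — exception (a) applies; Yusuf does not need a building permit.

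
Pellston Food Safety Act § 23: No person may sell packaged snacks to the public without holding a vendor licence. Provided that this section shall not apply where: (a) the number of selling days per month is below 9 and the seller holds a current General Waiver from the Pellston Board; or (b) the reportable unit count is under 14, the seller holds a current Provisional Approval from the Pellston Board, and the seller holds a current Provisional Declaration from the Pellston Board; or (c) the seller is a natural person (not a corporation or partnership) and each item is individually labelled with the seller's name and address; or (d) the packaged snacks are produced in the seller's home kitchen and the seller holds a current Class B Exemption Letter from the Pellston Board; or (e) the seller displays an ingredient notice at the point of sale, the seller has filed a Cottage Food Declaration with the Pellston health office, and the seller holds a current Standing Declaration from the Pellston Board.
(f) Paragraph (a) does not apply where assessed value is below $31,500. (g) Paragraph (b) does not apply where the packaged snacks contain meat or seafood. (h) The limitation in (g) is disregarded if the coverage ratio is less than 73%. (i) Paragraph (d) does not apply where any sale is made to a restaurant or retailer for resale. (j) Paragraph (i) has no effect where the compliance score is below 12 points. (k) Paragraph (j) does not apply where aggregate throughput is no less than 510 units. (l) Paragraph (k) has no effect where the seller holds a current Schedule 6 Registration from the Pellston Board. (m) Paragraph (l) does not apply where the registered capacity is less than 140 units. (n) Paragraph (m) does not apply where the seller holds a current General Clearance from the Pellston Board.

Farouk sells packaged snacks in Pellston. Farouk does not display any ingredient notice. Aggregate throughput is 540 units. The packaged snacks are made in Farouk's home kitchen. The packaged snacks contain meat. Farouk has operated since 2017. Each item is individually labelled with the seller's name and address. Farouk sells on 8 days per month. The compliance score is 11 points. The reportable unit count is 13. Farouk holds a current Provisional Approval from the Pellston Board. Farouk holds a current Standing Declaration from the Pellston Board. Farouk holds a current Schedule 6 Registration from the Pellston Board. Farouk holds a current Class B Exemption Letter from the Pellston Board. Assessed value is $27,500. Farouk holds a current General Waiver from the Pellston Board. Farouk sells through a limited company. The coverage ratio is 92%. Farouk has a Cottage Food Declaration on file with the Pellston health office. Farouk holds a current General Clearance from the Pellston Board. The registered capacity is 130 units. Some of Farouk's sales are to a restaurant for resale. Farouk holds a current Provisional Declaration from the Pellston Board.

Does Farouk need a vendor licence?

All of (a)'s requirements are met (the number of selling days per month is 8, below the 9 limit; a current General Waiver is held). However, paragraph (f) must be considered: (f) applies — assessed value is $27,500, below the $31,500 limit. (a) is therefore removed.
Exception (b) is satisfied on its face — the reportable unit count is 13, under the 14 limit; a current Provisional Approval is held; a current Provisional Declaration is held. Turning to paragraphs (g)–(h): (g) operates — the packaged snacks contain meat. (h), which would lift (g), is not triggered — the coverage ratio is 92%, not less than 73%. (b) is therefore removed.
Exception (c) does not apply: the seller operates through a limited company.
All of (d)'s requirements are met (the packaged snacks are home-kitchen produced; a current Class B Exemption Letter is held). Applying paragraphs (i)–(n): (i) is triggered (some sales are to a restaurant for resale), but is overridden by (j): (j) applies — the compliance score is 11 points, below the 12 points limit. (k) would limit (j) — aggregate throughput is 540 units, meeting the 510 units threshold — but (l) sets (k) aside: (l) applies — a current Schedule 6 Registration is held. (m) operates (the registered capacity is 130 units, less than the 140 units limit), but is overridden by (n): (n) operates against (m): a current General Clearance is held. (d) remains available.
Exception (e) requires that the seller displays an ingredient notice at the point of sale; but no ingredient notice is displayed, so (e) is unavailable.

No — exception (d) applies; Farouk is not required to hold a vendor licence.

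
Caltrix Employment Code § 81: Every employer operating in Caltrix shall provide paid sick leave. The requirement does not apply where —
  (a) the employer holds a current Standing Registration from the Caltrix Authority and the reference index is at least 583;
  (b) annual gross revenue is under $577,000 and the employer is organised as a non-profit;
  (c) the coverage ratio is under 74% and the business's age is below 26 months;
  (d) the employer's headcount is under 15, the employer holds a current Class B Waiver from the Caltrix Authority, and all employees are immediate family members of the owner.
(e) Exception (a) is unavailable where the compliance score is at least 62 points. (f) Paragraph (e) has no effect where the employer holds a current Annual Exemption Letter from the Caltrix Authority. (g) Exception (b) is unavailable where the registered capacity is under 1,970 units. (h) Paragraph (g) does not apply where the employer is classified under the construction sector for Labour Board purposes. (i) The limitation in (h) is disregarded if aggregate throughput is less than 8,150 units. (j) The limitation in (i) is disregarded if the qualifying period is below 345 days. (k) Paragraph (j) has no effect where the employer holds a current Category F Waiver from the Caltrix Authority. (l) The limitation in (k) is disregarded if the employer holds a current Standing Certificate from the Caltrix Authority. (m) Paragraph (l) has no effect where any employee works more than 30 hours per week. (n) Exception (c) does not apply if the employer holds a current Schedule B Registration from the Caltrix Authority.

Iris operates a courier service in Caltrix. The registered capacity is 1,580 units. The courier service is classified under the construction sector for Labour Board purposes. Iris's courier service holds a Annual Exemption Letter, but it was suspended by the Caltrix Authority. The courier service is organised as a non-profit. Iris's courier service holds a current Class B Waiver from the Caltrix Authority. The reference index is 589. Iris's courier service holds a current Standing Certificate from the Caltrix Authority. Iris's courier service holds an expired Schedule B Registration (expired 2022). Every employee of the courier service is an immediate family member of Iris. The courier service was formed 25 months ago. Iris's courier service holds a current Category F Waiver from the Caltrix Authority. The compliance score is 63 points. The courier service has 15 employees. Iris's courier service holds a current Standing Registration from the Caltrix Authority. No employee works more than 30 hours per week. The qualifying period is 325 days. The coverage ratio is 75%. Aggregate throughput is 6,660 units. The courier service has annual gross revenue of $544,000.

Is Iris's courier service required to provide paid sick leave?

No — exception (b) applies; Iris's courier service is not required to provide paid sick leave.

All of (a)'s requirements are met (a current Standing Registration is held; the reference index is 589, meeting the 583 threshold). However, paragraphs (e)–(f) must be considered: (e) operates against (a): the compliance score is 63 points, meeting the 62 points threshold. (f) is inapplicable (no current Annual Exemption Letter is held), so (e) stands. (a) is therefore removed.
Exception (b) is satisfied on its face — annual gross revenue is $544,000, under the $577,000 limit; the employer is a non-profit. Applying paragraphs (g)–(m): (g) operates (the registered capacity is 1,580 units, under the 1,970 units limit), but is overridden by (h): (h) is triggered — the courier service is classified under the construction sector. (i) would limit (h) — aggregate throughput is 6,660 units, less than the 8,150 units limit — but (j) sets (i) aside: (j) operates against (i): the qualifying period is 325 days, below the 345 days limit. (k) is engaged (a current Category F Waiver is held), but is set aside by (l): (l) operates against (k): a current Standing Certificate is held. (m) is inapplicable (no employee exceeds 30 hours/week), so (l) stands. So (b) applies.
Exception (c) does not apply: the coverage ratio is 75%, not under 74%.
Exception (d) requires that the employer's headcount is under 15; but the employer's headcount is 15, not under 15, so (d) is unavailable.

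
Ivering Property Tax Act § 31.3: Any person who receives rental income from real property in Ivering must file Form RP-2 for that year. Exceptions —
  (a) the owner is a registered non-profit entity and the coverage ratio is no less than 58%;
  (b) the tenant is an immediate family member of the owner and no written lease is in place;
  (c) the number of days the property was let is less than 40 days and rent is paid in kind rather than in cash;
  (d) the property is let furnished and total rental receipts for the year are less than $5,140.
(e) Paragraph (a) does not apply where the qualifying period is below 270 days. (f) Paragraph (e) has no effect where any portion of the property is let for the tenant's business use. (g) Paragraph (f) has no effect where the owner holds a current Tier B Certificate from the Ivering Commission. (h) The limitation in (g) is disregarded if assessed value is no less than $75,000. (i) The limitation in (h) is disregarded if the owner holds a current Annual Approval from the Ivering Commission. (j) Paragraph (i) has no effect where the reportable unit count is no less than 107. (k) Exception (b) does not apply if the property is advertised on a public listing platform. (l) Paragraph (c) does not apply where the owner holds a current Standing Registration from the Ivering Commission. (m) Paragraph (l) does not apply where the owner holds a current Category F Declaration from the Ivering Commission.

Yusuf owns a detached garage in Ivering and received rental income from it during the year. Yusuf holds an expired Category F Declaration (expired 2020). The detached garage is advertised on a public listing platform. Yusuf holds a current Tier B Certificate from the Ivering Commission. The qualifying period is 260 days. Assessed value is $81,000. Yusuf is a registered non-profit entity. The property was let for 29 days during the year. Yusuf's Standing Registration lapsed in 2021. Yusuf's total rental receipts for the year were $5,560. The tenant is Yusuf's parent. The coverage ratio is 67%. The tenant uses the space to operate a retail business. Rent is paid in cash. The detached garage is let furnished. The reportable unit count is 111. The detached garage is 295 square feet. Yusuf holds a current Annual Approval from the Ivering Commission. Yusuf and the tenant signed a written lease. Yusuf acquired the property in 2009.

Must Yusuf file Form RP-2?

No — exception (a) applies; Yusuf is not required to file Form RP-2.

Exception (a)'s conditions are all satisfied: Yusuf is a registered non-profit; the coverage ratio is 67%, meeting the 58% threshold. Considering the limiting provisions: (e) would limit (a) — the qualifying period is 260 days, below the 270 days limit — but (f) sets (e) aside: (f) is engaged — the space is let for business use. (g) would limit (f) — a current Tier B Certificate is held — but (h) sets (g) aside: (h) operates against (g): assessed value is $81,000, meeting the $75,000 threshold. (i) is triggered (a current Annual Approval is held), but is set aside by (j): (j) operates against (i): the reportable unit count is 111, meeting the 107 threshold. (a) remains available.
Exception (b) does not apply: a written lease is in place.
Exception (c) does not apply: rent is paid in cash.
Exception (d) does not apply: total rental receipts for the year are $5,560, not less than $5,140.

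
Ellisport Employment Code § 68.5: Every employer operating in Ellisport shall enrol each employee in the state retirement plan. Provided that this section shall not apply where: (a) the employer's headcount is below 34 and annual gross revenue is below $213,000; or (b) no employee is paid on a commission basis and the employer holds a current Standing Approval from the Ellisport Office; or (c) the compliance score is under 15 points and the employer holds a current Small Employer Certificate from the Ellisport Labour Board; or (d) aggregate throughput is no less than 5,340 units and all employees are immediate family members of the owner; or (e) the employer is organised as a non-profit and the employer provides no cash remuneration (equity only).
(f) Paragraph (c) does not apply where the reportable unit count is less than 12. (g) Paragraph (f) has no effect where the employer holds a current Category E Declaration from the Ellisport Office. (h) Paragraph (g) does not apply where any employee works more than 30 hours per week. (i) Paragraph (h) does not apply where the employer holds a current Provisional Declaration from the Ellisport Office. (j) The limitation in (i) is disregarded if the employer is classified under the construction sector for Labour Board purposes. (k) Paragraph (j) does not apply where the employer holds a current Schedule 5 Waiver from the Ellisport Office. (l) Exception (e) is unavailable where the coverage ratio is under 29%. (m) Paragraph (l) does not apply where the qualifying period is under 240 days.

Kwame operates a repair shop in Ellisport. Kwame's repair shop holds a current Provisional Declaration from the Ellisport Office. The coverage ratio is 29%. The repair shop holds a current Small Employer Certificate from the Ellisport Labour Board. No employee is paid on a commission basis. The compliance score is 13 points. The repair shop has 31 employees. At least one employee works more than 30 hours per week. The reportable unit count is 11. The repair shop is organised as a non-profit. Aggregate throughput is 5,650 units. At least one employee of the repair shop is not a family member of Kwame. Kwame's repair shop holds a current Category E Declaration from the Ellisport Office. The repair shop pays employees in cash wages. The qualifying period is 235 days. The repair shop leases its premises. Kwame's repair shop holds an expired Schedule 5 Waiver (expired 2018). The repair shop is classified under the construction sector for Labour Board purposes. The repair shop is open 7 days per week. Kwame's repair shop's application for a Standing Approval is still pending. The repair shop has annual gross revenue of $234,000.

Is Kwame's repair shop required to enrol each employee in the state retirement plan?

Yes — Kwame's repair shop must enrol each employee in the state retirement plan.

Exception (a) does not apply: annual gross revenue is $234,000, not below $213,000.
Exception (b) fails — no current Standing Approval is held.
Exception (c)'s conditions are all satisfied: the compliance score is 13 points, under the 15 points limit; a current Small Employer Certificate is held. But: (f) operates against (c): the reportable unit count is 11, less than the 12 limit. (g) applies (a current Category E Declaration is held), but is itself disapplied by (h): (h) is triggered — at least one employee exceeds 30 hours/week. (i) applies (a current Provisional Declaration is held), but is itself disapplied by (j): (j) is triggered — the repair shop is classified under the construction sector. (k) is not triggered (the Schedule 5 Waiver is not current), so (j) stands. Exception (c) does not apply.
Exception (d) does not apply: at least one employee is not a family member.
Exception (e) fails — employees are paid cash wages.
No exception displaces § 68.5.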